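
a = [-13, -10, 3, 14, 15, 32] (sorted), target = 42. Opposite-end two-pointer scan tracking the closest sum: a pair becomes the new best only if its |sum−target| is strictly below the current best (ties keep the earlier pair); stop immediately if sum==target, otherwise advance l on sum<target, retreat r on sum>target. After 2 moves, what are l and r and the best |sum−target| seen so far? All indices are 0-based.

l=0 r=5: -13+32=19 d=23 *, l++
l=1 r=5: -10+32=22 d=20 *, l++

l=2, r=5, best |Δ|=20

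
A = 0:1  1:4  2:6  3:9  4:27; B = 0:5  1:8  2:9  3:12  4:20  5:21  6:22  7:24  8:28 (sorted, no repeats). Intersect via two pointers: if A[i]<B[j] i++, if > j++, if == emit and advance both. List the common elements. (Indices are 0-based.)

i=0 j=0: 1<5, i++
i=1 j=0: 4<5, i++
i=2 j=0: 6>5, j++
i=2 j=1: 6<8, i++
i=3 j=1: 9>8, j++
i=3 j=2: 9==9 emit, i++,j++
i=4 j=3: 27>12, j++
i=4 j=4: 27>20, j++
i=4 j=5: 27>21, j++
i=4 j=6: 27>22, j++
i=4 j=7: 27>24, j++
i=4 j=8: 27<28, i++

intersection = [9]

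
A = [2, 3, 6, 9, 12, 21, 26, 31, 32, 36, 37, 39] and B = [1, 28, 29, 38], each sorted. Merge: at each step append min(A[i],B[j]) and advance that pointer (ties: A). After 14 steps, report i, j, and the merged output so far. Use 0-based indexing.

i=0 j=0: A[i]=2>B[j]=1 take 1, j++
i=0 j=1: A[i]=2<=B[j]=28 take 2, i++
i=1 j=1: A[i]=3<=B[j]=28 take 3, i++
i=2 j=1: A[i]=6<=B[j]=28 take 6, i++
i=3 j=1: A[i]=9<=B[j]=28 take 9, i++
i=4 j=1: A[i]=12<=B[j]=28 take 12, i++
i=5 j=1: A[i]=21<=B[j]=28 take 21, i++
i=6 j=1: A[i]=26<=B[j]=28 take 26, i++
i=7 j=1: A[i]=31>B[j]=28 take 28, j++
i=7 j=2: A[i]=31>B[j]=29 take 29, j++
i=7 j=3: A[i]=31<=B[j]=38 take 31, i++
i=8 j=3: A[i]=32<=B[j]=38 take 32, i++
i=9 j=3: A[i]=36<=B[j]=38 take 36, i++
i=10 j=3: A[i]=37<=B[j]=38 take 37, i++

i=11, j=3, merged so far=[1, 2, 3, 6, 9, 12, 21, 26, 28, 29, 31, 32, 36, 37]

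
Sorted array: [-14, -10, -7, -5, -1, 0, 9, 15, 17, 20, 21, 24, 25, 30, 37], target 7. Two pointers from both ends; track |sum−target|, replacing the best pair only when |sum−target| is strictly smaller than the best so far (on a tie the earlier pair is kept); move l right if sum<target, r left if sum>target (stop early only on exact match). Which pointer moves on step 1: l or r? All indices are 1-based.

r

l=1 r=15: -14+37=23 d=16 *, r--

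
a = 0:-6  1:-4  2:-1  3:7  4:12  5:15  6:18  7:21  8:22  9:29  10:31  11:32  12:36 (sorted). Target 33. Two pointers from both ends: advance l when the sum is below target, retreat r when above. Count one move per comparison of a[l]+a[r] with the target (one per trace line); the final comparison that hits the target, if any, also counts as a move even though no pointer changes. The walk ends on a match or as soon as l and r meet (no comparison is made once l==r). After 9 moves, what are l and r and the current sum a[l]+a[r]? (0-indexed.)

l=0 r=12: -6+36=30 <33, l++
l=1 r=12: -4+36=32 <33, l++
l=2 r=12: -1+36=35 >33, r--
l=2 r=11: -1+32=31 <33, l++
l=3 r=11: 7+32=39 >33, r--
l=3 r=10: 7+31=38 >33, r--
l=3 r=9: 7+29=36 >33, r--
l=3 r=8: 7+22=29 <33, l++
l=4 r=8: 12+22=34 >33, r--

l=4, r=7, sum=33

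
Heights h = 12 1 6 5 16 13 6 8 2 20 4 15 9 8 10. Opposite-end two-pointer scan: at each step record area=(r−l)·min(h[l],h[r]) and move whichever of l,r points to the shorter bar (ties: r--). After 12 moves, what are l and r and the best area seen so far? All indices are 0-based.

[0,14] min(12,10)*14=140 best=140 * → r--
[0,13] min(12,8)*13=104 best=140 → r--
[0,12] min(12,9)*12=108 best=140 → r--
[0,11] min(12,15)*11=132 best=140 → l++
[1,11] min(1,15)*10=10 best=140 → l++
[2,11] min(6,15)*9=54 best=140 → l++
[3,11] min(5,15)*8=40 best=140 → l++
[4,11] min(16,15)*7=105 best=140 → r--
[4,10] min(16,4)*6=24 best=140 → r--
[4,9] min(16,20)*5=80 best=140 → l++
[5,9] min(13,20)*4=52 best=140 → l++
[6,9] min(6,20)*3=18 best=140 → l++

l=7, r=9, best area=140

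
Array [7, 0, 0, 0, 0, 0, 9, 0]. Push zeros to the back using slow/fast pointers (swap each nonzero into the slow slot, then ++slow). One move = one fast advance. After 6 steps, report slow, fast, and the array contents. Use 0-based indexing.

slow=0 fast=0: a[fast]=7≠0 swap→a[0]=7, slow++,fast++
slow=1 fast=1: a[fast]=0, fast++
slow=1 fast=2: a[fast]=0, fast++
slow=1 fast=3: a[fast]=0, fast++
slow=1 fast=4: a[fast]=0, fast++
slow=1 fast=5: a[fast]=0, fast++

slow=1, fast=6, a=[7, 0, 0, 0, 0, 0, 9, 0]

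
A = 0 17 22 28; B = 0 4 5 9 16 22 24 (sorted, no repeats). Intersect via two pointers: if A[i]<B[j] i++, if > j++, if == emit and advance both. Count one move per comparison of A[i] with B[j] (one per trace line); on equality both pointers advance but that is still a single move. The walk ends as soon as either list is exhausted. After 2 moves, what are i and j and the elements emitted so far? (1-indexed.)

[i=1,j=1] 0==0 emit → i++,j++
[i=2,j=2] 17>4 → j++

i=2, j=3, emitted=[0]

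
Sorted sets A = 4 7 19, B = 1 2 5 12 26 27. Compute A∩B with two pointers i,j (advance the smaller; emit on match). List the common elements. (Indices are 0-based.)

[i=0,j=0] 4>1 → j++
[i=0,j=1] 4>2 → j++
[i=0,j=2] 4<5 → i++
[i=1,j=2] 7>5 → j++
[i=1,j=3] 7<12 → i++
[i=2,j=3] 19>12 → j++
[i=2,j=4] 19<26 → i++

intersection = []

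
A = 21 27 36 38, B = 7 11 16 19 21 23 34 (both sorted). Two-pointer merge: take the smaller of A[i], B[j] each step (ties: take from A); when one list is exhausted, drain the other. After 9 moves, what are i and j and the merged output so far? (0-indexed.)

i=0 j=0: A[i]=21>B[j]=7 take 7, j++
i=0 j=1: A[i]=21>B[j]=11 take 11, j++
i=0 j=2: A[i]=21>B[j]=16 take 16, j++
i=0 j=3: A[i]=21>B[j]=19 take 19, j++
i=0 j=4: A[i]=21<=B[j]=21 take 21, i++
i=1 j=4: A[i]=27>B[j]=21 take 21, j++
i=1 j=5: A[i]=27>B[j]=23 take 23, j++
i=1 j=6: A[i]=27<=B[j]=34 take 27, i++
i=2 j=6: A[i]=36>B[j]=34 take 34, j++

i=2, j=7, merged so far=[7, 11, 16, 19, 21, 21, 23, 27, 34]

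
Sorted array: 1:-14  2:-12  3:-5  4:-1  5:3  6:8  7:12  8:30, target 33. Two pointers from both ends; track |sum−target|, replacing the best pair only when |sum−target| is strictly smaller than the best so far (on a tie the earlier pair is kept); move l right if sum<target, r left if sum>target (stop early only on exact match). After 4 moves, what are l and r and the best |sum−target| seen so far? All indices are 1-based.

l=5, r=8, best |Δ|=4

[1,8] -14+30=16 d=17 * → l++
[2,8] -12+30=18 d=15 * → l++
[3,8] -5+30=25 d=8 * → l++
[4,8] -1+30=29 d=4 * → l++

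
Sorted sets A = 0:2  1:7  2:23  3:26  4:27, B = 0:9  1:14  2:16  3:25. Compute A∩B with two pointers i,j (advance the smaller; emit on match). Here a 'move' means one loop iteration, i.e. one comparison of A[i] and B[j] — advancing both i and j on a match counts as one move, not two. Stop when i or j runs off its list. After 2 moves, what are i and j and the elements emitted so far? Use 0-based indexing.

i=2, j=0, emitted=[]

[i=0,j=0] 2<9 → i++
[i=1,j=0] 7<9 → i++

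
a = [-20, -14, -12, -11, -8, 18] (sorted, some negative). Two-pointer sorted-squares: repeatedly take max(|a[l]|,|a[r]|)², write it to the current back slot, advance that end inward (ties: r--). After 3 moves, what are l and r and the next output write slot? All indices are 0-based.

l=2, r=4, next write slot=2

l=0 r=5: |-20|>|18| out[5]=400, l++
l=1 r=5: |-14|<=|18| out[4]=324, r--
l=1 r=4: |-14|>|-8| out[3]=196, l++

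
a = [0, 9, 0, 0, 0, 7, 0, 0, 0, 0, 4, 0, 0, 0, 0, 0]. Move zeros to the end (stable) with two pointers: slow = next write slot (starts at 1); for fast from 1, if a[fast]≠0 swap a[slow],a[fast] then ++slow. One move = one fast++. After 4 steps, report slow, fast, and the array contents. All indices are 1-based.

slow=1 fast=1: a[fast]=0, fast++
slow=1 fast=2: a[fast]=9≠0 swap→a[1]=9, slow++,fast++
slow=2 fast=3: a[fast]=0, fast++
slow=2 fast=4: a[fast]=0, fast++

slow=2, fast=5, a=[9, 0, 0, 0, 0, 7, 0, 0, 0, 0, 4, 0, 0, 0, 0, 0]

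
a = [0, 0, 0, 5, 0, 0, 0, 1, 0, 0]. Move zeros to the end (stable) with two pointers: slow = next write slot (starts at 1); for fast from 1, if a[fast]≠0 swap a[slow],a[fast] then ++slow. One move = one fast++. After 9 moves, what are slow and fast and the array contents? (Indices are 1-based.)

slow=3, fast=10, a=[5, 1, 0, 0, 0, 0, 0, 0, 0, 0]

(s=1,f=1) a[fast]=0 → fast++
(s=1,f=2) a[fast]=0 → fast++
(s=1,f=3) a[fast]=0 → fast++
(s=1,f=4) a[fast]=5≠0 swap→a[1]=5 → slow++,fast++
(s=2,f=5) a[fast]=0 → fast++
(s=2,f=6) a[fast]=0 → fast++
(s=2,f=7) a[fast]=0 → fast++
(s=2,f=8) a[fast]=1≠0 swap→a[2]=1 → slow++,fast++
(s=3,f=9) a[fast]=0 → fast++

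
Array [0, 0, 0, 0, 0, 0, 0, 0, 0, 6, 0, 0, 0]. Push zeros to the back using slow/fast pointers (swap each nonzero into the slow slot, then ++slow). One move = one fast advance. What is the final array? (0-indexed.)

[6, 0, 0, 0, 0, 0, 0, 0, 0, 0, 0, 0, 0]

(s=0,f=0) a[fast]=0 → fast++
(s=0,f=1) a[fast]=0 → fast++
(s=0,f=2) a[fast]=0 → fast++
(s=0,f=3) a[fast]=0 → fast++
(s=0,f=4) a[fast]=0 → fast++
(s=0,f=5) a[fast]=0 → fast++
(s=0,f=6) a[fast]=0 → fast++
(s=0,f=7) a[fast]=0 → fast++
(s=0,f=8) a[fast]=0 → fast++
(s=0,f=9) a[fast]=6≠0 swap→a[0]=6 → slow++,fast++
(s=1,f=10) a[fast]=0 → fast++
(s=1,f=11) a[fast]=0 → fast++
(s=1,f=12) a[fast]=0 → fast++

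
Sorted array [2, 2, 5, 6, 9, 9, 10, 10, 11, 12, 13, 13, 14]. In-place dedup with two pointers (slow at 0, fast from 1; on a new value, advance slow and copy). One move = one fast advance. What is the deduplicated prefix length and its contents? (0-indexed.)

length 9; prefix = [2, 5, 6, 9, 10, 11, 12, 13, 14]

slow=0 fast=1: a[fast]=2=a[slow] dup, fast++
slow=0 fast=2: a[fast]=5≠a[slow]=2 write a[1]=5, slow++,fast++
slow=1 fast=3: a[fast]=6≠a[slow]=5 write a[2]=6, slow++,fast++
slow=2 fast=4: a[fast]=9≠a[slow]=6 write a[3]=9, slow++,fast++
slow=3 fast=5: a[fast]=9=a[slow] dup, fast++
slow=3 fast=6: a[fast]=10≠a[slow]=9 write a[4]=10, slow++,fast++
slow=4 fast=7: a[fast]=10=a[slow] dup, fast++
slow=4 fast=8: a[fast]=11≠a[slow]=10 write a[5]=11, slow++,fast++
slow=5 fast=9: a[fast]=12≠a[slow]=11 write a[6]=12, slow++,fast++
slow=6 fast=10: a[fast]=13≠a[slow]=12 write a[7]=13, slow++,fast++
slow=7 fast=11: a[fast]=13=a[slow] dup, fast++
slow=7 fast=12: a[fast]=14≠a[slow]=13 write a[8]=14, slow++,fast++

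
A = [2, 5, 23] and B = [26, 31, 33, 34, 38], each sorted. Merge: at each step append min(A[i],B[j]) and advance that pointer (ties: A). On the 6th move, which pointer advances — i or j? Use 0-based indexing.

j

[i=0,j=0] A[i]=2<=B[j]=26 take 2 → i++
[i=1,j=0] A[i]=5<=B[j]=26 take 5 → i++
[i=2,j=0] A[i]=23<=B[j]=26 take 23 → i++
[i=3,j=0] A done, take B[j]=26 → j++
[i=3,j=1] A done, take B[j]=31 → j++
[i=3,j=2] A done, take B[j]=33 → j++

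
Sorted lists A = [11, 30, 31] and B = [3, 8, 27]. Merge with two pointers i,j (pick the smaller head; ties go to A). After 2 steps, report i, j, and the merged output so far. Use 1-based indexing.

i=1, j=3, merged so far=[3, 8]

[i=1,j=1] A[i]=11>B[j]=3 take 3 → j++
[i=1,j=2] A[i]=11>B[j]=8 take 8 → j++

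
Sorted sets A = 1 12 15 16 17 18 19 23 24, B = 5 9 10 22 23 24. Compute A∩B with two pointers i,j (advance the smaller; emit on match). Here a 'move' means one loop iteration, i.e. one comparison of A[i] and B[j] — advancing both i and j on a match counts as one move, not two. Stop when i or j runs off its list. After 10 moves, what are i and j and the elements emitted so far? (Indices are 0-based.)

[i=0,j=0] 1<5 → i++
[i=1,j=0] 12>5 → j++
[i=1,j=1] 12>9 → j++
[i=1,j=2] 12>10 → j++
[i=1,j=3] 12<22 → i++
[i=2,j=3] 15<22 → i++
[i=3,j=3] 16<22 → i++
[i=4,j=3] 17<22 → i++
[i=5,j=3] 18<22 → i++
[i=6,j=3] 19<22 → i++

i=7, j=3, emitted=[]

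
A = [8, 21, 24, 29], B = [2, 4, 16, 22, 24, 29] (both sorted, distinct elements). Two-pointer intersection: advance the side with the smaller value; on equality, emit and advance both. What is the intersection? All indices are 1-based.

[i=1,j=1] 8>2 → j++
[i=1,j=2] 8>4 → j++
[i=1,j=3] 8<16 → i++
[i=2,j=3] 21>16 → j++
[i=2,j=4] 21<22 → i++
[i=3,j=4] 24>22 → j++
[i=3,j=5] 24==24 emit → i++,j++
[i=4,j=6] 29==29 emit → i++,j++

intersection = [24, 29]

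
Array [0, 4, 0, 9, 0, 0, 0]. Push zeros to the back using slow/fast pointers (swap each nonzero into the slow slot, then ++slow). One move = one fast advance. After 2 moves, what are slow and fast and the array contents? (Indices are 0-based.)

slow=1, fast=2, a=[4, 0, 0, 9, 0, 0, 0]

slow=0 fast=0: a[fast]=0, fast++
slow=0 fast=1: a[fast]=4≠0 swap→a[0]=4, slow++,fast++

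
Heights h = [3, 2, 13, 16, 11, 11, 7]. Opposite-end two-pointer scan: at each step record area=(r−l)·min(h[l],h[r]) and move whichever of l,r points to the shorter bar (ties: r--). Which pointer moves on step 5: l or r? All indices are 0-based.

r

[0,6] min(3,7)*6=18 best=18 * → l++
[1,6] min(2,7)*5=10 best=18 → l++
[2,6] min(13,7)*4=28 best=28 * → r--
[2,5] min(13,11)*3=33 best=33 * → r--
[2,4] min(13,11)*2=22 best=33 → r--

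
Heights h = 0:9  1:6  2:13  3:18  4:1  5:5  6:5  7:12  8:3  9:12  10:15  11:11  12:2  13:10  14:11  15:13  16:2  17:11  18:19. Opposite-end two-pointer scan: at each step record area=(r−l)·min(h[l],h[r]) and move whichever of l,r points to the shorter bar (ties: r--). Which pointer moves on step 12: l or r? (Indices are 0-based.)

l=0 r=18: min(9,19)*18=162 best=162 *, l++
l=1 r=18: min(6,19)*17=102 best=162, l++
l=2 r=18: min(13,19)*16=208 best=208 *, l++
l=3 r=18: min(18,19)*15=270 best=270 *, l++
l=4 r=18: min(1,19)*14=14 best=270, l++
l=5 r=18: min(5,19)*13=65 best=270, l++
l=6 r=18: min(5,19)*12=60 best=270, l++
l=7 r=18: min(12,19)*11=132 best=270, l++
l=8 r=18: min(3,19)*10=30 best=270, l++
l=9 r=18: min(12,19)*9=108 best=270, l++
l=10 r=18: min(15,19)*8=120 best=270, l++
l=11 r=18: min(11,19)*7=77 best=270, l++

l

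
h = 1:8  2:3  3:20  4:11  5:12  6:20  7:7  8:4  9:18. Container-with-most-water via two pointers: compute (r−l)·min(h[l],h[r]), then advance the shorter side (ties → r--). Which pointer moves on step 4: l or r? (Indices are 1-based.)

l=1 r=9: min(8,18)*8=64 best=64 *, l++
l=2 r=9: min(3,18)*7=21 best=64, l++
l=3 r=9: min(20,18)*6=108 best=108 *, r--
l=3 r=8: min(20,4)*5=20 best=108, r--

r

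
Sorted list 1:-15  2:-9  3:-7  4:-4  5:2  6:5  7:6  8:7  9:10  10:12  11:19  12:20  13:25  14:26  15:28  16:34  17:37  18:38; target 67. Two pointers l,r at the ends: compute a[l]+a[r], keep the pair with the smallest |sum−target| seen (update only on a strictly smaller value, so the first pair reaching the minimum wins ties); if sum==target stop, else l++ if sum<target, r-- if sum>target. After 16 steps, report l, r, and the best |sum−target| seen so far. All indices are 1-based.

l=16, r=17, best |Δ|=1

[1,18] -15+38=23 d=44 * → l++
[2,18] -9+38=29 d=38 * → l++
[3,18] -7+38=31 d=36 * → l++
[4,18] -4+38=34 d=33 * → l++
[5,18] 2+38=40 d=27 * → l++
[6,18] 5+38=43 d=24 * → l++
[7,18] 6+38=44 d=23 * → l++
[8,18] 7+38=45 d=22 * → l++
[9,18] 10+38=48 d=19 * → l++
[10,18] 12+38=50 d=17 * → l++
[11,18] 19+38=57 d=10 * → l++
[12,18] 20+38=58 d=9 * → l++
[13,18] 25+38=63 d=4 * → l++
[14,18] 26+38=64 d=3 * → l++
[15,18] 28+38=66 d=1 * → l++
[16,18] 34+38=72 d=5 → r--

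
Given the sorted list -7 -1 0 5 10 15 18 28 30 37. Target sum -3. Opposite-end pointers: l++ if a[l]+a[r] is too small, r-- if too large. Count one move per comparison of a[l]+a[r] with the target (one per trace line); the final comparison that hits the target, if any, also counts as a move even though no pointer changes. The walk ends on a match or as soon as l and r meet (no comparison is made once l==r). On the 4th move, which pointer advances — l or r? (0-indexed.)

r

l=0 r=9: -7+37=30 >-3, r--
l=0 r=8: -7+30=23 >-3, r--
l=0 r=7: -7+28=21 >-3, r--
l=0 r=6: -7+18=11 >-3, r--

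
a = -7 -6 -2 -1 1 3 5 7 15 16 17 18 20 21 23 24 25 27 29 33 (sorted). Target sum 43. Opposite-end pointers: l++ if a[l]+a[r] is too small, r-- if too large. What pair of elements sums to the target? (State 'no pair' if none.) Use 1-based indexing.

[1,20] -7+33=26 <43 → l++
[2,20] -6+33=27 <43 → l++
[3,20] -2+33=31 <43 → l++
[4,20] -1+33=32 <43 → l++
[5,20] 1+33=34 <43 → l++
[6,20] 3+33=36 <43 → l++
[7,20] 5+33=38 <43 → l++
[8,20] 7+33=40 <43 → l++
[9,20] 15+33=48 >43 → r--
[9,19] 15+29=44 >43 → r--
[9,18] 15+27=42 <43 → l++
[10,18] 16+27=43 → found

(16, 27)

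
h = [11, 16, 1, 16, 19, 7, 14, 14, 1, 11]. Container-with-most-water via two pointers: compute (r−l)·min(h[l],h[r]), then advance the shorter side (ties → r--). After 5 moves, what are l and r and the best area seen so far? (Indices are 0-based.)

l=1, r=5, best area=99

[0,9] min(11,11)*9=99 best=99 * → r--
[0,8] min(11,1)*8=8 best=99 → r--
[0,7] min(11,14)*7=77 best=99 → l++
[1,7] min(16,14)*6=84 best=99 → r--
[1,6] min(16,14)*5=70 best=99 → r--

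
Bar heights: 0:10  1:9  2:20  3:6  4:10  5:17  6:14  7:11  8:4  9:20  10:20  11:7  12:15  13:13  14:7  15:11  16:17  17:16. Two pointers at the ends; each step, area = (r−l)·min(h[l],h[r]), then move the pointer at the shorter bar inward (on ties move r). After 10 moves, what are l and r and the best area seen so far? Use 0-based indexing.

[0,17] min(10,16)*17=170 best=170 * → l++
[1,17] min(9,16)*16=144 best=170 → l++
[2,17] min(20,16)*15=240 best=240 * → r--
[2,16] min(20,17)*14=238 best=240 → r--
[2,15] min(20,11)*13=143 best=240 → r--
[2,14] min(20,7)*12=84 best=240 → r--
[2,13] min(20,13)*11=143 best=240 → r--
[2,12] min(20,15)*10=150 best=240 → r--
[2,11] min(20,7)*9=63 best=240 → r--
[2,10] min(20,20)*8=160 best=240 → r--

l=2, r=9, best area=240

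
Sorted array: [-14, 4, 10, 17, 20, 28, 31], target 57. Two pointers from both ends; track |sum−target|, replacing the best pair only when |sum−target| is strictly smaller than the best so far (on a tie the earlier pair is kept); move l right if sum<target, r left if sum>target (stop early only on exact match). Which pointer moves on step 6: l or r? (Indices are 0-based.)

[0,6] -14+31=17 d=40 * → l++
[1,6] 4+31=35 d=22 * → l++
[2,6] 10+31=41 d=16 * → l++
[3,6] 17+31=48 d=9 * → l++
[4,6] 20+31=51 d=6 * → l++
[5,6] 28+31=59 d=2 * → r--

r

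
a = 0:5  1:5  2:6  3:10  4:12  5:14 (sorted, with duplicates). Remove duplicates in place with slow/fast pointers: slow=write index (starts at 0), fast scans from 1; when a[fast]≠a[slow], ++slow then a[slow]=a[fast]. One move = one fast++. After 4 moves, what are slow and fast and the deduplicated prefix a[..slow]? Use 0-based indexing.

slow=0 fast=1: a[fast]=5=a[slow] dup, fast++
slow=0 fast=2: a[fast]=6≠a[slow]=5 write a[1]=6, slow++,fast++
slow=1 fast=3: a[fast]=10≠a[slow]=6 write a[2]=10, slow++,fast++
slow=2 fast=4: a[fast]=12≠a[slow]=10 write a[3]=12, slow++,fast++

slow=3, fast=5, prefix=[5, 6, 10, 12]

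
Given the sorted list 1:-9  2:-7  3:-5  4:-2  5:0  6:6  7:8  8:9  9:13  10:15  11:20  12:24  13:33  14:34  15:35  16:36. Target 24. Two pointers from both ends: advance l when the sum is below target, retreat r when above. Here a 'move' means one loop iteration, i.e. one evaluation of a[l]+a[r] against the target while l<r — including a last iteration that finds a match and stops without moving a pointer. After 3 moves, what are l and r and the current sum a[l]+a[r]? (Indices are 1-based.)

l=1, r=13, sum=24

[1,16] -9+36=27 >24 → r--
[1,15] -9+35=26 >24 → r--
[1,14] -9+34=25 >24 → r--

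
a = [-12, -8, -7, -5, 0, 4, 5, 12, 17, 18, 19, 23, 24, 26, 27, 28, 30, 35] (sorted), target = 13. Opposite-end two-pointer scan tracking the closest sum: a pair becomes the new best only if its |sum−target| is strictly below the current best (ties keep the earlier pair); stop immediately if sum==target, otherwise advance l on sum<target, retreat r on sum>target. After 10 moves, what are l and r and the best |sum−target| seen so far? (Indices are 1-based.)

[1,18] -12+35=23 d=10 * → r--
[1,17] -12+30=18 d=5 * → r--
[1,16] -12+28=16 d=3 * → r--
[1,15] -12+27=15 d=2 * → r--
[1,14] -12+26=14 d=1 * → r--
[1,13] -12+24=12 d=1 → l++
[2,13] -8+24=16 d=3 → r--
[2,12] -8+23=15 d=2 → r--
[2,11] -8+19=11 d=2 → l++
[3,11] -7+19=12 d=1 → l++

l=4, r=11, best |Δ|=1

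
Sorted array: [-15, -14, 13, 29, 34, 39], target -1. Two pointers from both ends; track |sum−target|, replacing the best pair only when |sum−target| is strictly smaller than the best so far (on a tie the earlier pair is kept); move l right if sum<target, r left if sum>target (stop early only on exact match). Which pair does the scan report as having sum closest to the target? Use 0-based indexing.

[0,5] -15+39=24 d=25 * → r--
[0,4] -15+34=19 d=20 * → r--
[0,3] -15+29=14 d=15 * → r--
[0,2] -15+13=-2 d=1 * → l++
[1,2] -14+13=-1 d=0 * → stop

pair (-14, 13) with sum -1 (|Δ|=0)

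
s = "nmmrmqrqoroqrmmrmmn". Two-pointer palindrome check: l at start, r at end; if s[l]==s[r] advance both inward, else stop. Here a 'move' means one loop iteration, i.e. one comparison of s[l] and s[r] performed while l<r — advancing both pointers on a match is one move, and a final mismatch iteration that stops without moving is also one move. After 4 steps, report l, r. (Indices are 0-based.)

l=0 r=18: 'n'=='n', l++,r--
l=1 r=17: 'm'=='m', l++,r--
l=2 r=16: 'm'=='m', l++,r--
l=3 r=15: 'r'=='r', l++,r--

l=4, r=14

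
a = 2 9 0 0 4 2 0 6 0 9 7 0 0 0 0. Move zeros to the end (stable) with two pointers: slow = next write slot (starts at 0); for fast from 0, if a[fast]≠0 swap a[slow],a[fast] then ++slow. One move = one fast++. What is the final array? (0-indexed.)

[2, 9, 4, 2, 6, 9, 7, 0, 0, 0, 0, 0, 0, 0, 0]

slow=0 fast=0: a[fast]=2≠0 swap→a[0]=2, slow++,fast++
slow=1 fast=1: a[fast]=9≠0 swap→a[1]=9, slow++,fast++
slow=2 fast=2: a[fast]=0, fast++
slow=2 fast=3: a[fast]=0, fast++
slow=2 fast=4: a[fast]=4≠0 swap→a[2]=4, slow++,fast++
slow=3 fast=5: a[fast]=2≠0 swap→a[3]=2, slow++,fast++
slow=4 fast=6: a[fast]=0, fast++
slow=4 fast=7: a[fast]=6≠0 swap→a[4]=6, slow++,fast++
slow=5 fast=8: a[fast]=0, fast++
slow=5 fast=9: a[fast]=9≠0 swap→a[5]=9, slow++,fast++
slow=6 fast=10: a[fast]=7≠0 swap→a[6]=7, slow++,fast++
slow=7 fast=11: a[fast]=0, fast++
slow=7 fast=12: a[fast]=0, fast++
slow=7 fast=13: a[fast]=0, fast++
slow=7 fast=14: a[fast]=0, fast++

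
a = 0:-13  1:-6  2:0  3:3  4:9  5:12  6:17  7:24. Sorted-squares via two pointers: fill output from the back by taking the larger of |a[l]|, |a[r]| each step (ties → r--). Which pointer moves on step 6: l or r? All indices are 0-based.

l

l=0 r=7: |-13|<=|24| out[7]=576, r--
l=0 r=6: |-13|<=|17| out[6]=289, r--
l=0 r=5: |-13|>|12| out[5]=169, l++
l=1 r=5: |-6|<=|12| out[4]=144, r--
l=1 r=4: |-6|<=|9| out[3]=81, r--
l=1 r=3: |-6|>|3| out[2]=36, l++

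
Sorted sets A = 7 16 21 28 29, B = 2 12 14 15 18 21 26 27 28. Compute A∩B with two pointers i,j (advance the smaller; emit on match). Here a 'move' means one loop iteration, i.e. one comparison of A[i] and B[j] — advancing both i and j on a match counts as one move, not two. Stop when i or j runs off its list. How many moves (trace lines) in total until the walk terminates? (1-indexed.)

11 moves

i=1 j=1: 7>2, j++
i=1 j=2: 7<12, i++
i=2 j=2: 16>12, j++
i=2 j=3: 16>14, j++
i=2 j=4: 16>15, j++
i=2 j=5: 16<18, i++
i=3 j=5: 21>18, j++
i=3 j=6: 21==21 emit, i++,j++
i=4 j=7: 28>26, j++
i=4 j=8: 28>27, j++
i=4 j=9: 28==28 emit, i++,j++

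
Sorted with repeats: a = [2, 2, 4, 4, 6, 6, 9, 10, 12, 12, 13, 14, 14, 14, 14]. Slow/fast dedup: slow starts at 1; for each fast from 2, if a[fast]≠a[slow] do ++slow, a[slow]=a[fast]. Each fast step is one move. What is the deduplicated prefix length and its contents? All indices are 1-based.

slow=1 fast=2: a[fast]=2=a[slow] dup, fast++
slow=1 fast=3: a[fast]=4≠a[slow]=2 write a[2]=4, slow++,fast++
slow=2 fast=4: a[fast]=4=a[slow] dup, fast++
slow=2 fast=5: a[fast]=6≠a[slow]=4 write a[3]=6, slow++,fast++
slow=3 fast=6: a[fast]=6=a[slow] dup, fast++
slow=3 fast=7: a[fast]=9≠a[slow]=6 write a[4]=9, slow++,fast++
slow=4 fast=8: a[fast]=10≠a[slow]=9 write a[5]=10, slow++,fast++
slow=5 fast=9: a[fast]=12≠a[slow]=10 write a[6]=12, slow++,fast++
slow=6 fast=10: a[fast]=12=a[slow] dup, fast++
slow=6 fast=11: a[fast]=13≠a[slow]=12 write a[7]=13, slow++,fast++
slow=7 fast=12: a[fast]=14≠a[slow]=13 write a[8]=14, slow++,fast++
slow=8 fast=13: a[fast]=14=a[slow] dup, fast++
slow=8 fast=14: a[fast]=14=a[slow] dup, fast++
slow=8 fast=15: a[fast]=14=a[slow] dup, fast++

length 8; prefix = [2, 4, 6, 9, 10, 12, 13, 14]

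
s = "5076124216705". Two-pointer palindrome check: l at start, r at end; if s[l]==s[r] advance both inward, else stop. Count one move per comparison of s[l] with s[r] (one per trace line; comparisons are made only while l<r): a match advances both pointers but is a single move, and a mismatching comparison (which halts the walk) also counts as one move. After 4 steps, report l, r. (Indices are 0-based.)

l=4, r=8

[0,12] '5'=='5' → l++,r--
[1,11] '0'=='0' → l++,r--
[2,10] '7'=='7' → l++,r--
[3,9] '6'=='6' → l++,r--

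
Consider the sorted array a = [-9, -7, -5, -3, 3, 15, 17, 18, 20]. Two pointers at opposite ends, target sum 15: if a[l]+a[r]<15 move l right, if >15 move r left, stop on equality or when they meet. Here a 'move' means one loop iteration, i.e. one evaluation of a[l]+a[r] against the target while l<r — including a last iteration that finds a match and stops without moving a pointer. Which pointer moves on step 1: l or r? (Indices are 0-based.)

[0,8] -9+20=11 <15 → l++

l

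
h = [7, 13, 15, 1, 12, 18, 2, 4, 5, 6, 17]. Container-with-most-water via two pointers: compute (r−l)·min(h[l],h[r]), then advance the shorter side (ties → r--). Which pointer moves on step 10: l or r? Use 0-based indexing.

r

l=0 r=10: min(7,17)*10=70 best=70 *, l++
l=1 r=10: min(13,17)*9=117 best=117 *, l++
l=2 r=10: min(15,17)*8=120 best=120 *, l++
l=3 r=10: min(1,17)*7=7 best=120, l++
l=4 r=10: min(12,17)*6=72 best=120, l++
l=5 r=10: min(18,17)*5=85 best=120, r--
l=5 r=9: min(18,6)*4=24 best=120, r--
l=5 r=8: min(18,5)*3=15 best=120, r--
l=5 r=7: min(18,4)*2=8 best=120, r--
l=5 r=6: min(18,2)*1=2 best=120, r--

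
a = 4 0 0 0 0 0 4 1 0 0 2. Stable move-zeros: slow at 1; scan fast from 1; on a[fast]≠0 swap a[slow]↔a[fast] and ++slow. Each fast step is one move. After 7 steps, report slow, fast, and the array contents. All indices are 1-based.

(s=1,f=1) a[fast]=4≠0 swap→a[1]=4 → slow++,fast++
(s=2,f=2) a[fast]=0 → fast++
(s=2,f=3) a[fast]=0 → fast++
(s=2,f=4) a[fast]=0 → fast++
(s=2,f=5) a[fast]=0 → fast++
(s=2,f=6) a[fast]=0 → fast++
(s=2,f=7) a[fast]=4≠0 swap→a[2]=4 → slow++,fast++

slow=3, fast=8, a=[4, 4, 0, 0, 0, 0, 0, 1, 0, 0, 2]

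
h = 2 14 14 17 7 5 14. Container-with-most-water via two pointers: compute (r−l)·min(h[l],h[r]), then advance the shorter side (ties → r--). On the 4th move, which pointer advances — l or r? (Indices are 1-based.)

r

l=1 r=7: min(2,14)*6=12 best=12 *, l++
l=2 r=7: min(14,14)*5=70 best=70 *, r--
l=2 r=6: min(14,5)*4=20 best=70, r--
l=2 r=5: min(14,7)*3=21 best=70, r--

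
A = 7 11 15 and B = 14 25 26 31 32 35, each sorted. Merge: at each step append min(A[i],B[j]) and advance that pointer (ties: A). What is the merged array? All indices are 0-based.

[7, 11, 14, 15, 25, 26, 31, 32, 35]

i=0 j=0: A[i]=7<=B[j]=14 take 7, i++
i=1 j=0: A[i]=11<=B[j]=14 take 11, i++
i=2 j=0: A[i]=15>B[j]=14 take 14, j++
i=2 j=1: A[i]=15<=B[j]=25 take 15, i++
i=3 j=1: A done, take B[j]=25, j++
i=3 j=2: A done, take B[j]=26, j++
i=3 j=3: A done, take B[j]=31, j++
i=3 j=4: A done, take B[j]=32, j++
i=3 j=5: A done, take B[j]=35, j++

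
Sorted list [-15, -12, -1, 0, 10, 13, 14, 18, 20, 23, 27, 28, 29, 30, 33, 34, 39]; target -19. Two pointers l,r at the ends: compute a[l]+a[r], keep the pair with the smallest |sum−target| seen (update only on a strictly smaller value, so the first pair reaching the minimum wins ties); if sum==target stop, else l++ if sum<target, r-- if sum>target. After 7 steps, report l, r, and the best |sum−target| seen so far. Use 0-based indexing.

[0,16] -15+39=24 d=43 * → r--
[0,15] -15+34=19 d=38 * → r--
[0,14] -15+33=18 d=37 * → r--
[0,13] -15+30=15 d=34 * → r--
[0,12] -15+29=14 d=33 * → r--
[0,11] -15+28=13 d=32 * → r--
[0,10] -15+27=12 d=31 * → r--

l=0, r=9, best |Δ|=31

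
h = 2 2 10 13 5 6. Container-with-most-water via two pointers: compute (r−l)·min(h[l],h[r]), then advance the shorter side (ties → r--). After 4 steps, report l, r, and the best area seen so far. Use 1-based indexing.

l=1 r=6: min(2,6)*5=10 best=10 *, l++
l=2 r=6: min(2,6)*4=8 best=10, l++
l=3 r=6: min(10,6)*3=18 best=18 *, r--
l=3 r=5: min(10,5)*2=10 best=18, r--

l=3, r=4, best area=18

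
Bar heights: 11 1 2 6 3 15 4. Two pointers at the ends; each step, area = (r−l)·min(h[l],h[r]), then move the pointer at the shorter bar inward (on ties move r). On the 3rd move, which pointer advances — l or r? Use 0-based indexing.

l

[0,6] min(11,4)*6=24 best=24 * → r--
[0,5] min(11,15)*5=55 best=55 * → l++
[1,5] min(1,15)*4=4 best=55 → l++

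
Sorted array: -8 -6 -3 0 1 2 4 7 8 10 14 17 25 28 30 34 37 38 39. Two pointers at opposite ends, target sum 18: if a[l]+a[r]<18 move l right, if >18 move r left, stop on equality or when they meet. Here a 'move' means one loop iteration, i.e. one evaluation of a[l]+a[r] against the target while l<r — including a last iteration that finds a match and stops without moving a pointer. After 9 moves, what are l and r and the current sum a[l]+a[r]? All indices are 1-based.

l=3, r=12, sum=14

l=1 r=19: -8+39=31 >18, r--
l=1 r=18: -8+38=30 >18, r--
l=1 r=17: -8+37=29 >18, r--
l=1 r=16: -8+34=26 >18, r--
l=1 r=15: -8+30=22 >18, r--
l=1 r=14: -8+28=20 >18, r--
l=1 r=13: -8+25=17 <18, l++
l=2 r=13: -6+25=19 >18, r--
l=2 r=12: -6+17=11 <18, l++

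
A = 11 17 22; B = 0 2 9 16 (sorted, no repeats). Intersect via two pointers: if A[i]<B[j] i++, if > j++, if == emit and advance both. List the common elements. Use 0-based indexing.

intersection = []

i=0 j=0: 11>0, j++
i=0 j=1: 11>2, j++
i=0 j=2: 11>9, j++
i=0 j=3: 11<16, i++
i=1 j=3: 17>16, j++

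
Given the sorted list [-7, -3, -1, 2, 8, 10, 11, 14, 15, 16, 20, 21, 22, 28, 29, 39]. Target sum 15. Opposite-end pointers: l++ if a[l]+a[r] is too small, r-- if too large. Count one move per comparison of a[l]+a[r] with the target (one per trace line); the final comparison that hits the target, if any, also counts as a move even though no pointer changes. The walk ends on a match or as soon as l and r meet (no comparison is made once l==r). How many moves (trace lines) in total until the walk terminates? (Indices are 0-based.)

4 moves

l=0 r=15: -7+39=32 >15, r--
l=0 r=14: -7+29=22 >15, r--
l=0 r=13: -7+28=21 >15, r--
l=0 r=12: -7+22=15, found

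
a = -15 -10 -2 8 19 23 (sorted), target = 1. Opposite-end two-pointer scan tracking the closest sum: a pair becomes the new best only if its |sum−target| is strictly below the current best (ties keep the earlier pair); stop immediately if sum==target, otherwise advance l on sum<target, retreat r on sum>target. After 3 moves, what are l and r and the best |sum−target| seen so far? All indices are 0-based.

l=1, r=3, best |Δ|=3

l=0 r=5: -15+23=8 d=7 *, r--
l=0 r=4: -15+19=4 d=3 *, r--
l=0 r=3: -15+8=-7 d=8, l++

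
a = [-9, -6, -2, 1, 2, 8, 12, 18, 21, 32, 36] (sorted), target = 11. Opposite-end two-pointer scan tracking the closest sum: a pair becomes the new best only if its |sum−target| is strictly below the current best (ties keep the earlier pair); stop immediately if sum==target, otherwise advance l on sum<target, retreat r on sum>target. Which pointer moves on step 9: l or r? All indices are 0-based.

l

l=0 r=10: -9+36=27 d=16 *, r--
l=0 r=9: -9+32=23 d=12 *, r--
l=0 r=8: -9+21=12 d=1 *, r--
l=0 r=7: -9+18=9 d=2, l++
l=1 r=7: -6+18=12 d=1, r--
l=1 r=6: -6+12=6 d=5, l++
l=2 r=6: -2+12=10 d=1, l++
l=3 r=6: 1+12=13 d=2, r--
l=3 r=5: 1+8=9 d=2, l++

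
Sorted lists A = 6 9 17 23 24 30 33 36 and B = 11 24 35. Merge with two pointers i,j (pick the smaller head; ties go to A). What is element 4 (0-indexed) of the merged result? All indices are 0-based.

[i=0,j=0] A[i]=6<=B[j]=11 take 6 → i++
[i=1,j=0] A[i]=9<=B[j]=11 take 9 → i++
[i=2,j=0] A[i]=17>B[j]=11 take 11 → j++
[i=2,j=1] A[i]=17<=B[j]=24 take 17 → i++
[i=3,j=1] A[i]=23<=B[j]=24 take 23 → i++
[i=4,j=1] A[i]=24<=B[j]=24 take 24 → i++
[i=5,j=1] A[i]=30>B[j]=24 take 24 → j++
[i=5,j=2] A[i]=30<=B[j]=35 take 30 → i++
[i=6,j=2] A[i]=33<=B[j]=35 take 33 → i++
[i=7,j=2] A[i]=36>B[j]=35 take 35 → j++
[i=7,j=3] B done, take A[i]=36 → i++

merged[4] = 23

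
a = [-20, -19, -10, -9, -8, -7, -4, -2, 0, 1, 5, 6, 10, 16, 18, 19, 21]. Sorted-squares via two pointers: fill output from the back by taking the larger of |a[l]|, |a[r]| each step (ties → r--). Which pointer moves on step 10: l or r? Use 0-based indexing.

[0,16] |-20|<=|21| out[16]=441 → r--
[0,15] |-20|>|19| out[15]=400 → l++
[1,15] |-19|<=|19| out[14]=361 → r--
[1,14] |-19|>|18| out[13]=361 → l++
[2,14] |-10|<=|18| out[12]=324 → r--
[2,13] |-10|<=|16| out[11]=256 → r--
[2,12] |-10|<=|10| out[10]=100 → r--
[2,11] |-10|>|6| out[9]=100 → l++
[3,11] |-9|>|6| out[8]=81 → l++
[4,11] |-8|>|6| out[7]=64 → l++

l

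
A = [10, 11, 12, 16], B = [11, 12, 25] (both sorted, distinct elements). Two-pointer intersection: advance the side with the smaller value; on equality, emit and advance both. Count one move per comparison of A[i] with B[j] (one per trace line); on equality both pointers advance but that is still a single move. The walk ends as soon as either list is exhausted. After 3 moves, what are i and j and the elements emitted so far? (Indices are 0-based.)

i=3, j=2, emitted=[11, 12]

i=0 j=0: 10<11, i++
i=1 j=0: 11==11 emit, i++,j++
i=2 j=1: 12==12 emit, i++,j++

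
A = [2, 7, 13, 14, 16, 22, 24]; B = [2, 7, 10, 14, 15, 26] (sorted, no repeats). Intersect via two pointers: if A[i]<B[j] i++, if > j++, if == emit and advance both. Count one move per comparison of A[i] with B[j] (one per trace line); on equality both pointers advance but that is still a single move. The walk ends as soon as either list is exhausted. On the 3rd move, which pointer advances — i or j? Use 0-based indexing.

[i=0,j=0] 2==2 emit → i++,j++
[i=1,j=1] 7==7 emit → i++,j++
[i=2,j=2] 13>10 → j++

j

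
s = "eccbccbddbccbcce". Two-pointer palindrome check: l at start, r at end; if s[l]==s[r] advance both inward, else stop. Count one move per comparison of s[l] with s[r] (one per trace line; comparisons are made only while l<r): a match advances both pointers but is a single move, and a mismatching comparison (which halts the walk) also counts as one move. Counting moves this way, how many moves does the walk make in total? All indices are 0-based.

8 moves

[0,15] 'e'=='e' → l++,r--
[1,14] 'c'=='c' → l++,r--
[2,13] 'c'=='c' → l++,r--
[3,12] 'b'=='b' → l++,r--
[4,11] 'c'=='c' → l++,r--
[5,10] 'c'=='c' → l++,r--
[6,9] 'b'=='b' → l++,r--
[7,8] 'd'=='d' → l++,r--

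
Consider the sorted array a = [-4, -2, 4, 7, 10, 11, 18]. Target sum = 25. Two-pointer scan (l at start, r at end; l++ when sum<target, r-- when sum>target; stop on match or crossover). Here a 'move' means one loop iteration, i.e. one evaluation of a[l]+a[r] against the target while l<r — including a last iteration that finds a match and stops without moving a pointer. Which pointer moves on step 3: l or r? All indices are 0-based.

l

l=0 r=6: -4+18=14 <25, l++
l=1 r=6: -2+18=16 <25, l++
l=2 r=6: 4+18=22 <25, l++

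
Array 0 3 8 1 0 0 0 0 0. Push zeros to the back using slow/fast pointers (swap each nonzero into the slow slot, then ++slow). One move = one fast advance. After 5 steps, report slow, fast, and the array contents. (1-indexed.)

slow=1 fast=1: a[fast]=0, fast++
slow=1 fast=2: a[fast]=3≠0 swap→a[1]=3, slow++,fast++
slow=2 fast=3: a[fast]=8≠0 swap→a[2]=8, slow++,fast++
slow=3 fast=4: a[fast]=1≠0 swap→a[3]=1, slow++,fast++
slow=4 fast=5: a[fast]=0, fast++

slow=4, fast=6, a=[3, 8, 1, 0, 0, 0, 0, 0, 0]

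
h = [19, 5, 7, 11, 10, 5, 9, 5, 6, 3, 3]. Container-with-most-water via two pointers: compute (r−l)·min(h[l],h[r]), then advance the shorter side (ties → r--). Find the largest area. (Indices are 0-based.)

max area = 54

[0,10] min(19,3)*10=30 best=30 * → r--
[0,9] min(19,3)*9=27 best=30 → r--
[0,8] min(19,6)*8=48 best=48 * → r--
[0,7] min(19,5)*7=35 best=48 → r--
[0,6] min(19,9)*6=54 best=54 * → r--
[0,5] min(19,5)*5=25 best=54 → r--
[0,4] min(19,10)*4=40 best=54 → r--
[0,3] min(19,11)*3=33 best=54 → r--
[0,2] min(19,7)*2=14 best=54 → r--
[0,1] min(19,5)*1=5 best=54 → r--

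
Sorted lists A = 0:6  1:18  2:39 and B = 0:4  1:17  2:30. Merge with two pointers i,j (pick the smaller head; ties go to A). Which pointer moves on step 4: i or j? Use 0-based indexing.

[i=0,j=0] A[i]=6>B[j]=4 take 4 → j++
[i=0,j=1] A[i]=6<=B[j]=17 take 6 → i++
[i=1,j=1] A[i]=18>B[j]=17 take 17 → j++
[i=1,j=2] A[i]=18<=B[j]=30 take 18 → i++

i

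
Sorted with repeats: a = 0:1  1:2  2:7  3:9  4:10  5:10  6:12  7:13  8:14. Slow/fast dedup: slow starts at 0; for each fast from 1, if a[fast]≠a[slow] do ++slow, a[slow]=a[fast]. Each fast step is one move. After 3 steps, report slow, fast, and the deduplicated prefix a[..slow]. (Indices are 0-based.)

slow=3, fast=4, prefix=[1, 2, 7, 9]

slow=0 fast=1: a[fast]=2≠a[slow]=1 write a[1]=2, slow++,fast++
slow=1 fast=2: a[fast]=7≠a[slow]=2 write a[2]=7, slow++,fast++
slow=2 fast=3: a[fast]=9≠a[slow]=7 write a[3]=9, slow++,fast++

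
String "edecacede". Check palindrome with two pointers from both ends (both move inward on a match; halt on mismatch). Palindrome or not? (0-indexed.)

l=0 r=8: 'e'=='e', l++,r--
l=1 r=7: 'd'=='d', l++,r--
l=2 r=6: 'e'=='e', l++,r--
l=3 r=5: 'c'=='c', l++,r--

palindrome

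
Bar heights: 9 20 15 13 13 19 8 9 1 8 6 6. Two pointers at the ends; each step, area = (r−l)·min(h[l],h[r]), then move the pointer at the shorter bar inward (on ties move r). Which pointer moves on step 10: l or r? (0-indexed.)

[0,11] min(9,6)*11=66 best=66 * → r--
[0,10] min(9,6)*10=60 best=66 → r--
[0,9] min(9,8)*9=72 best=72 * → r--
[0,8] min(9,1)*8=8 best=72 → r--
[0,7] min(9,9)*7=63 best=72 → r--
[0,6] min(9,8)*6=48 best=72 → r--
[0,5] min(9,19)*5=45 best=72 → l++
[1,5] min(20,19)*4=76 best=76 * → r--
[1,4] min(20,13)*3=39 best=76 → r--
[1,3] min(20,13)*2=26 best=76 → r--

r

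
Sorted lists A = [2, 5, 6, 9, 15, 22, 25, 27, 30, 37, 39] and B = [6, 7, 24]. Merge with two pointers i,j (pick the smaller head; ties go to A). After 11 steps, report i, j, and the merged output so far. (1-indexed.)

i=1 j=1: A[i]=2<=B[j]=6 take 2, i++
i=2 j=1: A[i]=5<=B[j]=6 take 5, i++
i=3 j=1: A[i]=6<=B[j]=6 take 6, i++
i=4 j=1: A[i]=9>B[j]=6 take 6, j++
i=4 j=2: A[i]=9>B[j]=7 take 7, j++
i=4 j=3: A[i]=9<=B[j]=24 take 9, i++
i=5 j=3: A[i]=15<=B[j]=24 take 15, i++
i=6 j=3: A[i]=22<=B[j]=24 take 22, i++
i=7 j=3: A[i]=25>B[j]=24 take 24, j++
i=7 j=4: B done, take A[i]=25, i++
i=8 j=4: B done, take A[i]=27, i++

i=9, j=4, merged so far=[2, 5, 6, 6, 7, 9, 15, 22, 24, 25, 27]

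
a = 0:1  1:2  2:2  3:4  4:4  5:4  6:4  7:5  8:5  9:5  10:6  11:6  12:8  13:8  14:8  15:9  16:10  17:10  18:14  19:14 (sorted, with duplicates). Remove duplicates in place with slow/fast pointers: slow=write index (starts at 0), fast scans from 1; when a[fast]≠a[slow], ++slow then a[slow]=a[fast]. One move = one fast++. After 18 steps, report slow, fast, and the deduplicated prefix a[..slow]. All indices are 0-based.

(s=0,f=1) a[fast]=2≠a[slow]=1 write a[1]=2 → slow++,fast++
(s=1,f=2) a[fast]=2=a[slow] dup → fast++
(s=1,f=3) a[fast]=4≠a[slow]=2 write a[2]=4 → slow++,fast++
(s=2,f=4) a[fast]=4=a[slow] dup → fast++
(s=2,f=5) a[fast]=4=a[slow] dup → fast++
(s=2,f=6) a[fast]=4=a[slow] dup → fast++
(s=2,f=7) a[fast]=5≠a[slow]=4 write a[3]=5 → slow++,fast++
(s=3,f=8) a[fast]=5=a[slow] dup → fast++
(s=3,f=9) a[fast]=5=a[slow] dup → fast++
(s=3,f=10) a[fast]=6≠a[slow]=5 write a[4]=6 → slow++,fast++
(s=4,f=11) a[fast]=6=a[slow] dup → fast++
(s=4,f=12) a[fast]=8≠a[slow]=6 write a[5]=8 → slow++,fast++
(s=5,f=13) a[fast]=8=a[slow] dup → fast++
(s=5,f=14) a[fast]=8=a[slow] dup → fast++
(s=5,f=15) a[fast]=9≠a[slow]=8 write a[6]=9 → slow++,fast++
(s=6,f=16) a[fast]=10≠a[slow]=9 write a[7]=10 → slow++,fast++
(s=7,f=17) a[fast]=10=a[slow] dup → fast++
(s=7,f=18) a[fast]=14≠a[slow]=10 write a[8]=14 → slow++,fast++

slow=8, fast=19, prefix=[1, 2, 4, 5, 6, 8, 9, 10, 14]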